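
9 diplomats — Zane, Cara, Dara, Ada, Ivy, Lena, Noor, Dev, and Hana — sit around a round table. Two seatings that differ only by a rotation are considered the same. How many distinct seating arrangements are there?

40320

Fix one person's seat to break rotational symmetry; the remaining 8 people can be arranged in (8)! = 40320 ways.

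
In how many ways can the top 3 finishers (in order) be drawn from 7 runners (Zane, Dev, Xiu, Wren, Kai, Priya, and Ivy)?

210

There are 7 choices for 1st place, 6 for 2nd, and 5 for 3rd.
That gives 7 × 6 × 5 = 210.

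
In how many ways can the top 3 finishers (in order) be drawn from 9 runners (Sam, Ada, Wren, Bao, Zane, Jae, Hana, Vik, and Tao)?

504

This is an ordered selection of 3 from 9: P(9,3).
That gives 9 × 8 × 7 = 504.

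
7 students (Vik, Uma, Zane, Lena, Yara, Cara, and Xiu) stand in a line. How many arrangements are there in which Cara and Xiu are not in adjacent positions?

3600

Of the 7! = 5040 arrangements, those with Cara and Xiu adjacent number 2 × 6! = 1440 (treat the pair as a block with 2 internal orders).
Complementary counting: 5040 − 1440 = 3600.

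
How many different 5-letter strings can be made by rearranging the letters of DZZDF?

30

Letter multiplicities in DZZDF: D×2, F×1, Z×2.
So there are 5! / (2!·2!) = 30 distinguishable arrangements.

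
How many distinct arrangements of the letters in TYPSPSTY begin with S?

With the first slot taken by S, it remains to arrange the other 7 letters (TYPPSTY).
Those 7 letters have P appearing twice, T appearing twice, and Y appearing twice, giving (7)!/(2!·2!·2!) = 630.

630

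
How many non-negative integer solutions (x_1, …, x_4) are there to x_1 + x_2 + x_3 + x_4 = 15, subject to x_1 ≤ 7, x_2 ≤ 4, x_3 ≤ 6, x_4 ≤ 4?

By stars and bars, unrestricted non-negative solutions to x_1+…+x_4 = 15 number C(15+3,3) = 816.
Subtract solutions that violate a single cap (substitute x_i' = x_i − (cap_i+1)): x_1 ≥ 8 gives C(10,3) = 120; x_2 ≥ 5 gives C(13,3) = 286; x_3 ≥ 7 gives C(11,3) = 165; x_4 ≥ 5 gives C(13,3) = 286. Together 857.
Add back pairs where two caps are both exceeded: 10 + 1 + 10 + 20 + 56 + 20 = 117.
By inclusion–exclusion the count is 816 − 857 + 117 = 76.

76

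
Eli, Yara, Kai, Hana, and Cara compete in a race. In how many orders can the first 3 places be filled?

This is an ordered selection of 3 from 5: P(5,3).
That gives 5 × 4 × 3 = 60.

60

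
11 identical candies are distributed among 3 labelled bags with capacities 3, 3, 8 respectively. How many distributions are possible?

10

Ignoring the caps, the number of non-negative solutions to x_1+…+x_3 = 11 is C(13,2) = 78.
Subtract solutions that violate a single cap (substitute x_i' = x_i − (cap_i+1)): x_1 ≥ 4 gives C(9,2) = 36; x_2 ≥ 4 gives C(9,2) = 36; x_3 ≥ 9 gives C(4,2) = 6. Together 78.
Add back pairs where two caps are both exceeded: 10 + 0 + 0 = 10.
By inclusion–exclusion the count is 78 − 78 + 10 = 10.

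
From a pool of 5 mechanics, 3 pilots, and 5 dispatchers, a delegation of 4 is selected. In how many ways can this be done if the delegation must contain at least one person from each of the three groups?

375

Total 4-person selections from all 13: C(13,4) = 715.
Selections missing a whole group: no mechanics → C(8,4) = 70; no pilots → C(10,4) = 210; no dispatchers → C(8,4) = 70.
Add back selections omitting two groups (i.e. drawn from a single group): C(5,4) + C(3,4) + C(5,4) = 10.
By inclusion–exclusion: 715 − 350 + 10 = 375.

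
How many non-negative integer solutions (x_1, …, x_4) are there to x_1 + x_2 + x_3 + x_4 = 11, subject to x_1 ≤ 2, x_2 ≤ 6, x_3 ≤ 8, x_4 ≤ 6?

Ignoring the caps, the number of non-negative solutions to x_1+…+x_4 = 11 is C(14,3) = 364.
Subtract solutions that violate a single cap (substitute x_i' = x_i − (cap_i+1)): x_1 ≥ 3 gives C(11,3) = 165; x_2 ≥ 7 gives C(7,3) = 35; x_3 ≥ 9 gives C(5,3) = 10; x_4 ≥ 7 gives C(7,3) = 35. Together 245.
Add back pairs where two caps are both exceeded: 4 + 0 + 4 + 0 + 0 + 0 = 8.
By inclusion–exclusion the count is 364 − 245 + 8 = 127.

127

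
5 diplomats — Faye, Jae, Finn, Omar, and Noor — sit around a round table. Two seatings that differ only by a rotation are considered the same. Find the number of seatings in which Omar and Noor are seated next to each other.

Glue Omar and Noor into a block (2 internal orders). Seating 4 units around a circle gives (3)! arrangements.
So 2 × (3)! = 2 × 6 = 12.

12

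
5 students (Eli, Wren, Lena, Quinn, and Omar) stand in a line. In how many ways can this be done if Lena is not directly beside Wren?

72

Of the 5! = 120 arrangements, those with Lena and Wren adjacent number 2 × 4! = 48 (treat the pair as a block with 2 internal orders).
So 120 − 48 = 72 arrangements keep them apart.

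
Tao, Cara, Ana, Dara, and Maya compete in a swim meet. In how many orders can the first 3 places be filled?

This is an ordered selection of 3 from 5: P(5,3).
That gives 5 × 4 × 3 = 60.

60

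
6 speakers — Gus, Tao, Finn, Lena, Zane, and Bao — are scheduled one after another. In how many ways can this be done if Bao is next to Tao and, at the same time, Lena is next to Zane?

Treat {Bao,Tao} as one block (2 orders) and {Lena,Zane} as another (2 orders).
That leaves 4 units to arrange: 2 × 2 × 4! = 4 × 24 = 96.

96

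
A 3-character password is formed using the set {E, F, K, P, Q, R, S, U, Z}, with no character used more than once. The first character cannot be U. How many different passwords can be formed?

The first character has 9−1 = 8 choices (anything except U).
The remaining 2 characters are filled from the other 8 symbols without repetition: 8 × 7 = 56.
Total: 8 × 56 = 448.

448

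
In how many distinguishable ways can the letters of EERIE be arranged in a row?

Letter multiplicities in EERIE: E×3, I×1, R×1.
The number of distinct arrangements is 5!/(3!) = 120/6 = 20.

20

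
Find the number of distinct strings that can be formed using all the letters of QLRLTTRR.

Letter multiplicities in QLRLTTRR: L×2, Q×1, R×3, T×2.
So there are 8! / (3!·2!·2!) = 1680 distinguishable arrangements.

1680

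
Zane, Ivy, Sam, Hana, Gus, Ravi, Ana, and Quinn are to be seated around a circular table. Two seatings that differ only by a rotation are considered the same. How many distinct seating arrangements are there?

Seat Zane anywhere (absorbing the rotational symmetry), then permute the other 7: (7)! = 5040.

5040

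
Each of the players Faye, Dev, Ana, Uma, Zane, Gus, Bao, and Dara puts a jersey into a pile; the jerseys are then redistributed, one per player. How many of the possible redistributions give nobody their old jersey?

14833

This is the derangement count D_8: permutations of 8 items with no fixed point.
By inclusion–exclusion this is Σ_{j=0}^{8} (−1)^j C(8,j)·(8−j)!.
Computing: 40320 − 40320 + 20160 − 6720 + 1680 − 336 + 56 − 8 + 1 = 14833.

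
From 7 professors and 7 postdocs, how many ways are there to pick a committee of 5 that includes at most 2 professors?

1001

Split by how many professors are chosen (0 through 2).
Sum: C(7,0)·C(7,5) + C(7,1)·C(7,4) + C(7,2)·C(7,3) = 21 + 245 + 735 = 1001.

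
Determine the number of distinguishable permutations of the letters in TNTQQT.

60

The 6 letters of TNTQQT have repeats: Q appearing twice and T appearing 3 times.
The number of distinct arrangements is 6!/(3!·2!) = 720/12 = 60.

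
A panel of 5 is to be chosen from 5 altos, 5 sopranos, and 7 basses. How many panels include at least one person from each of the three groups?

4375

With no constraint there are C(17,5) = 6188 possible selections.
Subtract selections that omit an entire group: no altos → C(12,5) = 792; no sopranos → C(12,5) = 792; no basses → C(10,5) = 252.
Add back selections omitting two groups (i.e. drawn from a single group): C(5,5) + C(5,5) + C(7,5) = 23.
By inclusion–exclusion: 6188 − 1836 + 23 = 4375.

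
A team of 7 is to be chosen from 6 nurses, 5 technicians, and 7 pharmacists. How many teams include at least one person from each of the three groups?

28987

Unrestricted: C(18,7) = 31824 ways to pick any 7 of the 18.
Selections missing a whole group: no nurses → C(12,7) = 792; no technicians → C(13,7) = 1716; no pharmacists → C(11,7) = 330.
Add back selections omitting two groups (i.e. drawn from a single group): C(6,7) + C(5,7) + C(7,7) = 1.
By inclusion–exclusion: 31824 − 2838 + 1 = 28987.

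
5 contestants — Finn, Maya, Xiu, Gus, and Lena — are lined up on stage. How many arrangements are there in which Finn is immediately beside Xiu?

Place the 3 others and the Finn-Xiu pair as 4 objects in a line; the pair has 2 internal arrangements.
That gives 2 × 4! = 2 × 24 = 48.

48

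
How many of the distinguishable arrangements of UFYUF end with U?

12

With the last slot taken by U, it remains to arrange the other 4 letters (FYUF).
Those 4 letters have F appearing twice, giving (4)!/(2!) = 12.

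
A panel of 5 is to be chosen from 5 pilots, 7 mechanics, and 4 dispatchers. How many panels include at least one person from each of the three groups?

Total 5-person selections from all 16: C(16,5) = 4368.
Selections missing a whole group: no pilots → C(11,5) = 462; no mechanics → C(9,5) = 126; no dispatchers → C(12,5) = 792.
Add back selections omitting two groups (i.e. drawn from a single group): C(5,5) + C(7,5) + C(4,5) = 22.
By inclusion–exclusion: 4368 − 1380 + 22 = 3010.

3010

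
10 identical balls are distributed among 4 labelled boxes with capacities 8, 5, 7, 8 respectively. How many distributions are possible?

233

By stars and bars, unrestricted non-negative solutions to x_1+…+x_4 = 10 number C(10+3,3) = 286.
Subtract solutions that violate a single cap (substitute x_i' = x_i − (cap_i+1)): x_1 ≥ 9 gives C(4,3) = 4; x_2 ≥ 6 gives C(7,3) = 35; x_3 ≥ 8 gives C(5,3) = 10; x_4 ≥ 9 gives C(4,3) = 4. Together 53.
No two caps can be exceeded simultaneously, so the pair terms are all 0.
By inclusion–exclusion the count is 286 − 53 + 0 = 233.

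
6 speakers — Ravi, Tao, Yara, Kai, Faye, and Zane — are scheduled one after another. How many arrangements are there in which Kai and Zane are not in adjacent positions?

Of the 6! = 720 arrangements, those with Kai and Zane adjacent number 2 × 5! = 240 (treat the pair as a block with 2 internal orders).
So 720 − 240 = 480 arrangements keep them apart.

480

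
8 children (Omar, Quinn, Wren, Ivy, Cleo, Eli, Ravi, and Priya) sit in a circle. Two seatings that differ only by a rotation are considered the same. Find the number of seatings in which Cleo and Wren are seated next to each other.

1440

Treat {Cleo, Wren} as one unit (2 internal orders) and seat the resulting 7 units around the table: (6)! circular arrangements.
So 2 × (6)! = 2 × 720 = 1440.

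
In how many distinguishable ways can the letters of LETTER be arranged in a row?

The 6 letters of LETTER have repeats: E appearing twice and T appearing twice.
The number of distinct arrangements is 6!/(2!·2!) = 720/4 = 180.

180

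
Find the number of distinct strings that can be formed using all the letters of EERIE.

Letter multiplicities in EERIE: E×3, I×1, R×1.
The number of distinct arrangements is 5!/(3!) = 120/6 = 20.

20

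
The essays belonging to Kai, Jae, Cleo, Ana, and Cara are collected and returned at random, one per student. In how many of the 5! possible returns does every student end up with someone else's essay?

44

Let Aᵢ be the assignments in which student i gets their own essay. We want the size of the complement of A₁∪…∪A_5.
By inclusion–exclusion this is Σ_{j=0}^{5} (−1)^j C(5,j)·(5−j)!.
Computing: 120 − 120 + 60 − 20 + 5 − 1 = 44.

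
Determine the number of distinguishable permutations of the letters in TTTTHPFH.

840

The 8 letters of TTTTHPFH have repeats: H appearing twice and T appearing 4 times.
The number of distinct arrangements is 8!/(4!·2!) = 40320/48 = 840.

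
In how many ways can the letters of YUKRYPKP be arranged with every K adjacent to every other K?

1260

Treat the 2 copies of K as a single block. The multiset to arrange is then {KK, P, P, R, U, Y, Y}, 7 items in all.
That gives (7)!/(2!·2!) = 1260 arrangements.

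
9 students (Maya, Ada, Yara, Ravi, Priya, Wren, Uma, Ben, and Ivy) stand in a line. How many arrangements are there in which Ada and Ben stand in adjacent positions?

Glue Ada and Ben into one block (2 internal orders), leaving 8 units to arrange in a row.
So the count is 2·(8)! = 80640.

80640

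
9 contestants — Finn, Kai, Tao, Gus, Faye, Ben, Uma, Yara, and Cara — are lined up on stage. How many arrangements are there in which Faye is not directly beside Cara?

Of the 9! = 362880 arrangements, those with Faye and Cara adjacent number 2 × 8! = 80640 (treat the pair as a block with 2 internal orders).
Complementary counting: 362880 − 80640 = 282240.

282240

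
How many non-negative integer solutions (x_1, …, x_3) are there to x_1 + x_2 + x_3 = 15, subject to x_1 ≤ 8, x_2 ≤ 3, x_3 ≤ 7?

10

Ignoring the caps, the number of non-negative solutions to x_1+…+x_3 = 15 is C(17,2) = 136.
Subtract solutions that violate a single cap (substitute x_i' = x_i − (cap_i+1)): x_1 ≥ 9 gives C(8,2) = 28; x_2 ≥ 4 gives C(13,2) = 78; x_3 ≥ 8 gives C(9,2) = 36. Together 142.
Add back pairs where two caps are both exceeded: 6 + 0 + 10 = 16.
By inclusion–exclusion the count is 136 − 142 + 16 = 10.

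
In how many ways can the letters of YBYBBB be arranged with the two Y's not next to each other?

10

Total arrangements of YBYBBB: 6!/(4!·2!) = 15.
Arrangements with the Y's together: treat YY as one letter, giving (5)!/(4!) = 5.
Hence 15 − 5 = 10.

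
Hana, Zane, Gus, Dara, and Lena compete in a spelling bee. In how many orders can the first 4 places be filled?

120

There are 5 choices for 1st place, 4 for 2nd, and so on down to 2 for position 4.
That gives 5 × 4 × 3 × 2 = 120.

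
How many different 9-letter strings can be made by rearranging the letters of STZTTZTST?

756

Letter multiplicities in STZTTZTST: S×2, T×5, Z×2.
So there are 9! / (5!·2!·2!) = 756 distinguishable arrangements.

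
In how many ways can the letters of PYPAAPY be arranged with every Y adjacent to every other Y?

60

Treat the 2 copies of Y as a single block. The multiset to arrange is then {YY, A, A, P, P, P}, 6 items in all.
That gives (6)!/(3!·2!) = 60 arrangements.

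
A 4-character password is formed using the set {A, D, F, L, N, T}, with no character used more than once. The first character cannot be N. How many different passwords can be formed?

300

The first character has 6−1 = 5 choices (anything except N).
The remaining 3 characters are filled from the other 5 symbols without repetition: 5 × 4 × 3 = 60.
Total: 5 × 60 = 300.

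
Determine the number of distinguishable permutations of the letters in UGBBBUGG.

560

The 8 letters of UGBBBUGG have repeats: B appearing 3 times, G appearing 3 times, and U appearing twice.
Dividing 8! = 40320 by 3!·3!·2! = 72 for the repeated letters gives 560.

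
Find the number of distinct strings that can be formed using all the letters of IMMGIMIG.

The 8 letters of IMMGIMIG have repeats: G appearing twice, I appearing 3 times, and M appearing 3 times.
Dividing 8! = 40320 by 3!·3!·2! = 72 for the repeated letters gives 560.

560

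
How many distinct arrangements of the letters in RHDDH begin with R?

6

With the first slot taken by R, it remains to arrange the other 4 letters (HDDH).
Those 4 letters have D appearing twice and H appearing twice, giving (4)!/(2!·2!) = 6.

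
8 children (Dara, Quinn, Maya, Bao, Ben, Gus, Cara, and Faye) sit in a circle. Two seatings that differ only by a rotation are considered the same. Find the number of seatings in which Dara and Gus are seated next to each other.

1440

Glue Dara and Gus into a block (2 internal orders). Seating 7 units around a circle gives (6)! arrangements.
So 2 × (6)! = 2 × 720 = 1440.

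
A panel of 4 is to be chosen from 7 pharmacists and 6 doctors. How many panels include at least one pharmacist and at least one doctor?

665

With no constraint there are C(13,4) = 715 possible selections.
Selections missing a whole group: no pharmacists → C(6,4) = 15; no doctors → C(7,4) = 35.
Both groups omitted at once is impossible, so 715 − 50 = 665.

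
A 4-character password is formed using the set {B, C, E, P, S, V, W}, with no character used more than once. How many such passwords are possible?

840

This is a permutation of 4 out of 7: P(7,4) = 7!/3!.
7 × 6 × 5 × 4 = 840.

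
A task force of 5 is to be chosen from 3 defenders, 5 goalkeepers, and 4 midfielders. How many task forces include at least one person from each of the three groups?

Unrestricted: C(12,5) = 792 ways to pick any 5 of the 12.
Subtract selections that omit an entire group: no defenders → C(9,5) = 126; no goalkeepers → C(7,5) = 21; no midfielders → C(8,5) = 56.
Add back selections omitting two groups (i.e. drawn from a single group): C(3,5) + C(5,5) + C(4,5) = 1.
By inclusion–exclusion: 792 − 203 + 1 = 590.

590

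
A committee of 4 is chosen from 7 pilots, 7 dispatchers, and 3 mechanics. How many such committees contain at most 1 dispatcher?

1050

Split by how many dispatchers are chosen (0 through 1).
Sum: C(7,0)·C(10,4) + C(7,1)·C(10,3) = 210 + 840 = 1050.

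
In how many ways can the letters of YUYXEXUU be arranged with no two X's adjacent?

Total arrangements of YUYXEXUU: 8!/(3!·2!·2!) = 1680.
Arrangements with the X's together: treat XX as one letter, giving (7)!/(3!·2!) = 420.
Hence 1680 − 420 = 1260.

1260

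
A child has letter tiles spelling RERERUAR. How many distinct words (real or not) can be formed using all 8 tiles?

840

The 8 letters of RERERUAR have repeats: E appearing twice and R appearing 4 times.
Dividing 8! = 40320 by 4!·2! = 48 for the repeated letters gives 840.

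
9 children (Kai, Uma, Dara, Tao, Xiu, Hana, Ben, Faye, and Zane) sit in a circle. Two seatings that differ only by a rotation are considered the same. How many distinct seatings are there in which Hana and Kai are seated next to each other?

10080

Treat {Hana, Kai} as one unit (2 internal orders) and seat the resulting 8 units around the table: (7)! circular arrangements.
So 2 × (7)! = 2 × 5040 = 10080.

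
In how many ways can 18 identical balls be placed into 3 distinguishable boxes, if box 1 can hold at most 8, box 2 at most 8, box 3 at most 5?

Ignoring the caps, the number of non-negative solutions to x_1+…+x_3 = 18 is C(20,2) = 190.
Subtract solutions that violate a single cap (substitute x_i' = x_i − (cap_i+1)): x_1 ≥ 9 gives C(11,2) = 55; x_2 ≥ 9 gives C(11,2) = 55; x_3 ≥ 6 gives C(14,2) = 91. Together 201.
Add back pairs where two caps are both exceeded: 1 + 10 + 10 = 21.
By inclusion–exclusion the count is 190 − 201 + 21 = 10.

10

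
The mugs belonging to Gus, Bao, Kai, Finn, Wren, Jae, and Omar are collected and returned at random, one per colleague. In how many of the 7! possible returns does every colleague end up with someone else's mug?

This is the derangement count D_7: permutations of 7 items with no fixed point.
By inclusion–exclusion this is Σ_{j=0}^{7} (−1)^j C(7,j)·(7−j)!.
Computing: 5040 − 5040 + 2520 − 840 + 210 − 42 + 7 − 1 = 1854.

1854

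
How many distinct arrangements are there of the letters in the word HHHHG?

The 5 letters of HHHHG have repeats: H appearing 4 times.
The number of distinct arrangements is 5!/(4!) = 120/24 = 5.

5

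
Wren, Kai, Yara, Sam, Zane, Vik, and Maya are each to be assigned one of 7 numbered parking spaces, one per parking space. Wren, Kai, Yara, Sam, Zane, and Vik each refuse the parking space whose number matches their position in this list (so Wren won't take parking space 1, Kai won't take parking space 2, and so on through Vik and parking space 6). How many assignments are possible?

Let Aᵢ (for 1 ≤ i ≤ 6) be the placements that put person i in their forbidden parking space. Any j of these fix j positions, leaving (7−j)! ways to fill the rest, and there are C(6,j) ways to pick which j.
By inclusion–exclusion, the number of valid placements is Σ_{j=0}^{6} (−1)^j C(6,j)·(7−j)!.
Computing: 5040 − 4320 + 1800 − 480 + 90 − 12 + 1 = 2119.

2119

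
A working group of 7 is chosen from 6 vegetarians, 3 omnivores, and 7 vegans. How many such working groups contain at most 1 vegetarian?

1380

Split by how many vegetarians are chosen (0 through 1).
Sum: C(6,0)·C(10,7) + C(6,1)·C(10,6) = 120 + 1260 = 1380.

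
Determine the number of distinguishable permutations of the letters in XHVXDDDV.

1680

The 8 letters of XHVXDDDV have repeats: D appearing 3 times, V appearing twice, and X appearing twice.
The number of distinct arrangements is 8!/(3!·2!·2!) = 40320/24 = 1680.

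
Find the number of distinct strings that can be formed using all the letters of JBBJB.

10

The 5 letters of JBBJB have repeats: B appearing 3 times and J appearing twice.
The number of distinct arrangements is 5!/(3!·2!) = 120/12 = 10.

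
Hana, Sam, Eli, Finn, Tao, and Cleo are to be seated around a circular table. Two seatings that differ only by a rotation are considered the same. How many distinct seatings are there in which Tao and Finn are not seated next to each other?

72

All circular seatings of 6 people number (5)! = 120.
Seatings with Tao beside Finn: treat them as a block with 2 internal orders, giving 2 × (4)! = 48.
Subtracting, 120 − 48 = 72.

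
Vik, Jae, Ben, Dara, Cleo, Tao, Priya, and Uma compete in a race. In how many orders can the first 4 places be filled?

This is an ordered selection of 4 from 8: P(8,4).
That gives 8 × 7 × 6 × 5 = 1680.

1680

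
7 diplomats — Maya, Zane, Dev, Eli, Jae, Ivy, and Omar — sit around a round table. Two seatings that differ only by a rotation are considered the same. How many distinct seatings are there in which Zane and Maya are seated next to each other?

240

Treat {Zane, Maya} as one unit (2 internal orders) and seat the resulting 6 units around the table: (5)! circular arrangements.
So 2 × (5)! = 2 × 120 = 240.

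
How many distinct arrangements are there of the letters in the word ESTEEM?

The 6 letters of ESTEEM have repeats: E appearing 3 times.
Dividing 6! = 720 by 3! = 6 for the repeated letters gives 120.

120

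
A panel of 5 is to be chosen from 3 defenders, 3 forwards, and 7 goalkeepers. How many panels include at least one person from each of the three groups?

With no constraint there are C(13,5) = 1287 possible selections.
Selections missing a whole group: no defenders → C(10,5) = 252; no forwards → C(10,5) = 252; no goalkeepers → C(6,5) = 6.
Add back selections omitting two groups (i.e. drawn from a single group): C(3,5) + C(3,5) + C(7,5) = 21.
By inclusion–exclusion: 1287 − 510 + 21 = 798.

798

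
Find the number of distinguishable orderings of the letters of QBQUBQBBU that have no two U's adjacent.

There are 9!/(4!·3!·2!) = 1260 arrangements of QBQUBQBBU in total.
Arrangements with the U's together: treat UU as one letter, giving (8)!/(4!·3!) = 280.
Subtracting, 1260 − 280 = 980 arrangements keep the U's apart.

980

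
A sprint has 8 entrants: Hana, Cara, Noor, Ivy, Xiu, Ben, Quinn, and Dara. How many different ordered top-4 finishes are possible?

1680

This is an ordered selection of 4 from 8: P(8,4).
That gives 8 × 7 × 6 × 5 = 1680.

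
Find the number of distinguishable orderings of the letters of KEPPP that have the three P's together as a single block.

6

Treat the 3 copies of P as a single block. The multiset to arrange is then {PPP, E, K}, 3 items in all.
All 3 items are distinct, so there are (3)! = 6 arrangements.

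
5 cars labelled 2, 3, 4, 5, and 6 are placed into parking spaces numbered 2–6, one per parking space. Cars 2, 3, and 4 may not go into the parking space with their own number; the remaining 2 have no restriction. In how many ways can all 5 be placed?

64

Let Aᵢ (for i ∈ {2, 3, 4}) be the placements that put car i in its forbidden parking space. Any j of these fix j positions, leaving (5−j)! ways to fill the rest, and there are C(3,j) ways to pick which j.
By inclusion–exclusion, the number of valid placements is Σ_{j=0}^{3} (−1)^j C(3,j)·(5−j)!.
Computing: 120 − 72 + 18 − 2 = 64.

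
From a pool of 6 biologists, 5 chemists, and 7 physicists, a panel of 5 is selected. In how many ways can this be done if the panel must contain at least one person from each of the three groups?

6055

With no constraint there are C(18,5) = 8568 possible selections.
Selections missing a whole group: no biologists → C(12,5) = 792; no chemists → C(13,5) = 1287; no physicists → C(11,5) = 462.
Add back selections omitting two groups (i.e. drawn from a single group): C(6,5) + C(5,5) + C(7,5) = 28.
By inclusion–exclusion: 8568 − 2541 + 28 = 6055.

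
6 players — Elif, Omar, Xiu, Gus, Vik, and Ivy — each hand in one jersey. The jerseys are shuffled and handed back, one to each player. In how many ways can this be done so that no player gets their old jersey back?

Count assignments avoiding every fixed point. For any j of the 6 players fixed to their old jersey, the other 6−j can be arranged in (6−j)! ways.
By inclusion–exclusion this is Σ_{j=0}^{6} (−1)^j C(6,j)·(6−j)!.
Computing: 720 − 720 + 360 − 120 + 30 − 6 + 1 = 265.

265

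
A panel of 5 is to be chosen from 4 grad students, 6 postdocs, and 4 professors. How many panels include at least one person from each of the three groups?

1448

Unrestricted: C(14,5) = 2002 ways to pick any 5 of the 14.
Subtract selections that omit an entire group: no grad students → C(10,5) = 252; no postdocs → C(8,5) = 56; no professors → C(10,5) = 252.
Add back selections omitting two groups (i.e. drawn from a single group): C(4,5) + C(6,5) + C(4,5) = 6.
By inclusion–exclusion: 2002 − 560 + 6 = 1448.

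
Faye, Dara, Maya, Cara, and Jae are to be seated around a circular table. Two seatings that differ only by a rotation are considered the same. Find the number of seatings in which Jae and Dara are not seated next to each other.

12

Without the restriction there are (4)! = 24 seatings.
Seatings with Jae beside Dara: treat them as a block with 2 internal orders, giving 2 × (3)! = 12.
Subtracting, 24 − 12 = 12.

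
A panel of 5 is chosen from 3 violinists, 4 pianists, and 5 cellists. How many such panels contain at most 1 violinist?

Split by how many violinists are chosen (0 through 1).
Sum: C(3,0)·C(9,5) + C(3,1)·C(9,4) = 126 + 378 = 504.

504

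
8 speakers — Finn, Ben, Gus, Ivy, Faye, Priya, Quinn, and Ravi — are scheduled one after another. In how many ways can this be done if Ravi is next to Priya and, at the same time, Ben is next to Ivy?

2880

Treat {Ravi,Priya} as one block (2 orders) and {Ben,Ivy} as another (2 orders).
That leaves 6 units to arrange: 2 × 2 × 6! = 4 × 720 = 2880.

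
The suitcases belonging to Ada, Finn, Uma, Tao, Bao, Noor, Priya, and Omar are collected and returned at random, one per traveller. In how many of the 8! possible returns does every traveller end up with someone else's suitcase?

14833

Count assignments avoiding every fixed point. For any j of the 8 travellers fixed to their own suitcase, the other 8−j can be arranged in (8−j)! ways.
By inclusion–exclusion this is Σ_{j=0}^{8} (−1)^j C(8,j)·(8−j)!.
Computing: 40320 − 40320 + 20160 − 6720 + 1680 − 336 + 56 − 8 + 1 = 14833.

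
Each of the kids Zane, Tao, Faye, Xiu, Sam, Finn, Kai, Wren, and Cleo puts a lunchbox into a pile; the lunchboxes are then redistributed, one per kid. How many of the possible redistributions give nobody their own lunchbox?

This is the derangement count D_9: permutations of 9 items with no fixed point.
By inclusion–exclusion this is Σ_{j=0}^{9} (−1)^j C(9,j)·(9−j)!.
Computing: 362880 − 362880 + 181440 − 60480 + 15120 − 3024 + 504 − 72 + 9 − 1 = 133496.

133496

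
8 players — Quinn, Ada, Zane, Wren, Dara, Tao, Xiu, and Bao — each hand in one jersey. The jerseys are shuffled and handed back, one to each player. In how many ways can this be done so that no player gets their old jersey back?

Let Aᵢ be the assignments in which player i gets their old jersey. We want the size of the complement of A₁∪…∪A_8.
By inclusion–exclusion this is Σ_{j=0}^{8} (−1)^j C(8,j)·(8−j)!.
Computing: 40320 − 40320 + 20160 − 6720 + 1680 − 336 + 56 − 8 + 1 = 14833.

14833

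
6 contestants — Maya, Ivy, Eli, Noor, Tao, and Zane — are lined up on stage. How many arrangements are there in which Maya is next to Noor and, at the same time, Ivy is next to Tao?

96

Treat {Maya,Noor} as one block (2 orders) and {Ivy,Tao} as another (2 orders).
That leaves 4 units to arrange: 2 × 2 × 4! = 4 × 24 = 96.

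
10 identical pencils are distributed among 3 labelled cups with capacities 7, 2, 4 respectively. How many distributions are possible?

Without the upper bounds there are C(12,2) = 66 ways to split 10 among 3 cups.
Subtract solutions that violate a single cap (substitute x_i' = x_i − (cap_i+1)): x_1 ≥ 8 gives C(4,2) = 6; x_2 ≥ 3 gives C(9,2) = 36; x_3 ≥ 5 gives C(7,2) = 21. Together 63.
Add back pairs where two caps are both exceeded: 0 + 0 + 6 = 6.
By inclusion–exclusion the count is 66 − 63 + 6 = 9.

9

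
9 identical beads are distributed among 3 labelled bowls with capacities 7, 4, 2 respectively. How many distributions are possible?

By stars and bars, unrestricted non-negative solutions to x_1+…+x_3 = 9 number C(9+2,2) = 55.
Subtract solutions that violate a single cap (substitute x_i' = x_i − (cap_i+1)): x_1 ≥ 8 gives C(3,2) = 3; x_2 ≥ 5 gives C(6,2) = 15; x_3 ≥ 3 gives C(8,2) = 28. Together 46.
Add back pairs where two caps are both exceeded: 0 + 0 + 3 = 3.
By inclusion–exclusion the count is 55 − 46 + 3 = 12.

12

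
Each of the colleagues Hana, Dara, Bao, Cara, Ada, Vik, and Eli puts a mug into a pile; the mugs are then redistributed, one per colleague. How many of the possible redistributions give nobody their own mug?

This is the derangement count D_7: permutations of 7 items with no fixed point.
By inclusion–exclusion this is Σ_{j=0}^{7} (−1)^j C(7,j)·(7−j)!.
Computing: 5040 − 5040 + 2520 − 840 + 210 − 42 + 7 − 1 = 1854.

1854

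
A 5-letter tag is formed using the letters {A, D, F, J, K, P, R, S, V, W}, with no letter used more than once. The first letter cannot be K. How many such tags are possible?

27216

The first letter has 10−1 = 9 choices (anything except K).
The remaining 4 letters are filled from the other 9 symbols without repetition: 9 × 8 × 7 × 6 = 3024.
Total: 9 × 3024 = 27216.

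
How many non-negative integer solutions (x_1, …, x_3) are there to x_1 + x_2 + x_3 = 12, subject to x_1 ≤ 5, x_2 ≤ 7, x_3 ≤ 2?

By stars and bars, unrestricted non-negative solutions to x_1+…+x_3 = 12 number C(12+2,2) = 91.
Subtract solutions that violate a single cap (substitute x_i' = x_i − (cap_i+1)): x_1 ≥ 6 gives C(8,2) = 28; x_2 ≥ 8 gives C(6,2) = 15; x_3 ≥ 3 gives C(11,2) = 55. Together 98.
Add back pairs where two caps are both exceeded: 0 + 10 + 3 = 13.
By inclusion–exclusion the count is 91 − 98 + 13 = 6.

6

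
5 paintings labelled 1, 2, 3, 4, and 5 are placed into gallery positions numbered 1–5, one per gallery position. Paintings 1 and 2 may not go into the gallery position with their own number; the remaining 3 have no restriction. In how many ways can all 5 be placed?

78

Let Aᵢ (for i ∈ {1, 2}) be the placements that put painting i in its forbidden gallery position. Any j of these fix j positions, leaving (5−j)! ways to fill the rest, and there are C(2,j) ways to pick which j.
By inclusion–exclusion, the number of valid placements is Σ_{j=0}^{2} (−1)^j C(2,j)·(5−j)!.
Computing: 120 − 48 + 6 = 78.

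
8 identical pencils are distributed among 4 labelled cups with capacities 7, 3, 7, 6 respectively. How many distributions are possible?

By stars and bars, unrestricted non-negative solutions to x_1+…+x_4 = 8 number C(8+3,3) = 165.
Subtract solutions that violate a single cap (substitute x_i' = x_i − (cap_i+1)): x_1 ≥ 8 gives C(3,3) = 1; x_2 ≥ 4 gives C(7,3) = 35; x_3 ≥ 8 gives C(3,3) = 1; x_4 ≥ 7 gives C(4,3) = 4. Together 41.
No two caps can be exceeded simultaneously, so the pair terms are all 0.
By inclusion–exclusion the count is 165 − 41 + 0 = 124.

124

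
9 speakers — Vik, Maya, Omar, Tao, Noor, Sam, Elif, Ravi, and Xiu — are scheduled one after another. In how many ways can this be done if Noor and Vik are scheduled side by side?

Place the 7 others and the Noor-Vik pair as 8 objects in a line; the pair has 2 internal arrangements.
That gives 2 × 8! = 2 × 40320 = 80640.

80640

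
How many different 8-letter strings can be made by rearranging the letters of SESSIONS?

1680

SESSIONS has 8 letters with S appearing 4 times.
So there are 8! / (4!) = 1680 distinguishable arrangements.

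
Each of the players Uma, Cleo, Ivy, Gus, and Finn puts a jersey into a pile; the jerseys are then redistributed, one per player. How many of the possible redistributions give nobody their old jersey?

Count assignments avoiding every fixed point. For any j of the 5 players fixed to their old jersey, the other 5−j can be arranged in (5−j)! ways.
By inclusion–exclusion this is Σ_{j=0}^{5} (−1)^j C(5,j)·(5−j)!.
Computing: 120 − 120 + 60 − 20 + 5 − 1 = 44.

44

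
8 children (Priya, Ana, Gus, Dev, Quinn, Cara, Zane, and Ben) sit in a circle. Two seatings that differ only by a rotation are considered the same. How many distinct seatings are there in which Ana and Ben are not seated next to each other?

3600

All circular seatings of 8 people number (7)! = 5040.
Seatings with Ana beside Ben: treat them as a block with 2 internal orders, giving 2 × (6)! = 1440.
Subtracting, 5040 − 1440 = 3600.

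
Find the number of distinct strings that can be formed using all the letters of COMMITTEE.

45360

COMMITTEE has 9 letters with E appearing twice, M appearing twice, and T appearing twice.
Dividing 9! = 362880 by 2!·2!·2! = 8 for the repeated letters gives 45360.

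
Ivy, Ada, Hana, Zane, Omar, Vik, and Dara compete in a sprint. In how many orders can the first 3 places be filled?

210

There are 7 choices for 1st place, 6 for 2nd, and 5 for 3rd.
That gives 7 × 6 × 5 = 210.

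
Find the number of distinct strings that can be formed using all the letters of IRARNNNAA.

5040

The 9 letters of IRARNNNAA have repeats: A appearing 3 times, N appearing 3 times, and R appearing twice.
The number of distinct arrangements is 9!/(3!·3!·2!) = 362880/72 = 5040.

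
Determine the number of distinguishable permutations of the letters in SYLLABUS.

SYLLABUS has 8 letters with L appearing twice and S appearing twice.
Dividing 8! = 40320 by 2!·2! = 4 for the repeated letters gives 10080.

10080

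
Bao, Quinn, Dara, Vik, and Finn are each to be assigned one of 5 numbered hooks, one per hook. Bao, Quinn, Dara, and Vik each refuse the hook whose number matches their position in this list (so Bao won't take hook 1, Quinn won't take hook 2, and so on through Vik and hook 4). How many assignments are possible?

53

Let Aᵢ (for 1 ≤ i ≤ 4) be the placements that put person i in their forbidden hook. Any j of these fix j positions, leaving (5−j)! ways to fill the rest, and there are C(4,j) ways to pick which j.
By inclusion–exclusion, the number of valid placements is Σ_{j=0}^{4} (−1)^j C(4,j)·(5−j)!.
Computing: 120 − 96 + 36 − 8 + 1 = 53.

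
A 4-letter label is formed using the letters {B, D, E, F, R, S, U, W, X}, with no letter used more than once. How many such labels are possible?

3024

Choose and order 4 of the 9 symbols: the first letter has 9 options, the next 8, then 7, 6.
That product is 9 × 8 × 7 × 6 = 3024.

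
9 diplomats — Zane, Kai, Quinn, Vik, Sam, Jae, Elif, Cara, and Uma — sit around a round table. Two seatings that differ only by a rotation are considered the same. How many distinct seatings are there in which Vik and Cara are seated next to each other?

Treat {Vik, Cara} as one unit (2 internal orders) and seat the resulting 8 units around the table: (7)! circular arrangements.
So 2 × (7)! = 2 × 5040 = 10080.

10080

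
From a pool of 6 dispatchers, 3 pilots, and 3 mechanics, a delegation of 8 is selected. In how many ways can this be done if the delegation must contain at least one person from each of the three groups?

477

Unrestricted: C(12,8) = 495 ways to pick any 8 of the 12.
Subtract selections that omit an entire group: no dispatchers → C(6,8) = 0; no pilots → C(9,8) = 9; no mechanics → C(9,8) = 9.
Add back selections omitting two groups (i.e. drawn from a single group): C(6,8) + C(3,8) + C(3,8) = 0.
By inclusion–exclusion: 495 − 18 + 0 = 477.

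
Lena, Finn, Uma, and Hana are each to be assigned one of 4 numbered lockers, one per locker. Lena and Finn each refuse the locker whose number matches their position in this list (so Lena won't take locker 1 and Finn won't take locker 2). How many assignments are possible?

14

Let Aᵢ (for i ∈ {1, 2}) be the placements that put person i in their forbidden locker. Any j of these fix j positions, leaving (4−j)! ways to fill the rest, and there are C(2,j) ways to pick which j.
By inclusion–exclusion, the number of valid placements is Σ_{j=0}^{2} (−1)^j C(2,j)·(4−j)!.
Computing: 24 − 12 + 2 = 14.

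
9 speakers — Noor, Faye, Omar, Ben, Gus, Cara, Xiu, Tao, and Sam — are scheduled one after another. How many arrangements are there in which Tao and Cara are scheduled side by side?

80640

Treat {Tao, Cara} as a single unit. There are 8 units to order, and the pair itself can be ordered 2 ways.
So the count is 2·(8)! = 80640.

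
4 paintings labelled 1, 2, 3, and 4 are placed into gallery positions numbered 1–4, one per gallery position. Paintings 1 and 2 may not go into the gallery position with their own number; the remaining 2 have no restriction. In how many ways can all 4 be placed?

14

Let Aᵢ (for i ∈ {1, 2}) be the placements that put painting i in its forbidden gallery position. Any j of these fix j positions, leaving (4−j)! ways to fill the rest, and there are C(2,j) ways to pick which j.
By inclusion–exclusion, the number of valid placements is Σ_{j=0}^{2} (−1)^j C(2,j)·(4−j)!.
Computing: 24 − 12 + 2 = 14.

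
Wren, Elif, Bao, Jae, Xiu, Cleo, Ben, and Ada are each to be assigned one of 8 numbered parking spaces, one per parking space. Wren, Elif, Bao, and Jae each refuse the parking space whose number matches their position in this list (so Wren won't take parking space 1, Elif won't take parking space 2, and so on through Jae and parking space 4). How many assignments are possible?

Let Aᵢ (for 1 ≤ i ≤ 4) be the placements that put person i in their forbidden parking space. Any j of these fix j positions, leaving (8−j)! ways to fill the rest, and there are C(4,j) ways to pick which j.
By inclusion–exclusion, the number of valid placements is Σ_{j=0}^{4} (−1)^j C(4,j)·(8−j)!.
Computing: 40320 − 20160 + 4320 − 480 + 24 = 24024.

24024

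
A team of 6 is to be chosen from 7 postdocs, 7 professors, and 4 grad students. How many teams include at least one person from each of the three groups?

With no constraint there are C(18,6) = 18564 possible selections.
Subtract selections that omit an entire group: no postdocs → C(11,6) = 462; no professors → C(11,6) = 462; no grad students → C(14,6) = 3003.
Add back selections omitting two groups (i.e. drawn from a single group): C(7,6) + C(7,6) + C(4,6) = 14.
By inclusion–exclusion: 18564 − 3927 + 14 = 14651.

14651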